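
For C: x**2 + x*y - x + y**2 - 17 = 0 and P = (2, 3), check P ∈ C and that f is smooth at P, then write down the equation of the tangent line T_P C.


Tangent line at P: 6*x + 8*y - 36 = 0.

Step 1: f(2, 3) = 0, so P lies on C.
Step 2: partial derivatives
  f_x(x, y) = 2*x + y - 1, f_y(x, y) = x + 2*y.
  f_x(P) = 6, f_y(P) = 8 (gradient nonzero, so P is smooth).
Step 3: tangent line at P: 6·(x − 2) + 8·(y − 3) = 0.
Expanding: 6*x + 8*y - 36 = 0.


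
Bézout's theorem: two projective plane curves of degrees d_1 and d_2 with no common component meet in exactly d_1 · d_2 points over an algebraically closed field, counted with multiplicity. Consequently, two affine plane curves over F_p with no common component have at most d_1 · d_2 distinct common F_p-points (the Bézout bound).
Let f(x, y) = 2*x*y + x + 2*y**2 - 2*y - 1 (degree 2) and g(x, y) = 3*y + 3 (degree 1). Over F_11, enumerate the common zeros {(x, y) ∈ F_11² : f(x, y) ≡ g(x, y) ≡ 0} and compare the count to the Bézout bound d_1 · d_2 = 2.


Common zeros: {(3, 10)}; count = 1; Bézout bound = 2.

deg(f) = 2, deg(g) = 1, so Bézout bound = 2.
Scan x ∈ F_11. For each x, list the y ∈ F_11 with f(x, y) ≡ 0 and those with g(x, y) ≡ 0 (mod 11); the common zeros in that column are the intersection.
  x = 0: f ≡ 0 at y ∈ {3, 9}; g ≡ 0 at y ∈ {10}; common: ∅.
  x = 1: f ≡ 0 at y ∈ {0}; g ≡ 0 at y ∈ {10}; common: ∅.
  x = 2: f ≡ 0 at y ∈ ∅; g ≡ 0 at y ∈ {10}; common: ∅.
  x = 3: f ≡ 0 at y ∈ {10}; g ≡ 0 at y ∈ {10}; common: {10}.
  x = 4: f ≡ 0 at y ∈ {1, 7}; g ≡ 0 at y ∈ {10}; common: ∅.
  x = 5: f ≡ 0 at y ∈ ∅; g ≡ 0 at y ∈ {10}; common: ∅.
  x = 6: f ≡ 0 at y ∈ {2, 4}; g ≡ 0 at y ∈ {10}; common: ∅.
  x = 7: f ≡ 0 at y ∈ ∅; g ≡ 0 at y ∈ {10}; common: ∅.
  x = 8: f ≡ 0 at y ∈ ∅; g ≡ 0 at y ∈ {10}; common: ∅.
  x = 9: f ≡ 0 at y ∈ {6, 8}; g ≡ 0 at y ∈ {10}; common: ∅.
  x = 10: f ≡ 0 at y ∈ ∅; g ≡ 0 at y ∈ {10}; common: ∅.
Collecting: common zeros = {(3, 10)}, so the count is 1.
Comparison with the Bézout bound: 1 ≤ 2 = deg(f)·deg(g), as expected for curves with no common component (the affine F_11-count falls short of the bound because intersections may lie at infinity, over extension fields, or carry multiplicity).


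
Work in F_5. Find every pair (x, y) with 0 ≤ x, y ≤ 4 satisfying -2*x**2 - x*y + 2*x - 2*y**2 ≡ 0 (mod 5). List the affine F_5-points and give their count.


Affine F_5-points: {(0, 0), (1, 0), (1, 2), (4, 1), (4, 2)}; count = 5.

For each of the 25 pairs (x, y) ∈ F_5², evaluate f(x, y) mod 5. Record the zeros.
  x = 0: [0↦0, 1↦3, 2↦2, 3↦2, 4↦3]  zeros at y ∈ {0}
  x = 1: [0↦0, 1↦2, 2↦0, 3↦4, 4↦4]  zeros at y ∈ {0, 2}
  x = 2: [0↦1, 1↦2, 2↦4, 3↦2, 4↦1]  zeros at y ∈ ∅
  x = 3: [0↦3, 1↦3, 2↦4, 3↦1, 4↦4]  zeros at y ∈ ∅
  x = 4: [0↦1, 1↦0, 2↦0, 3↦1, 4↦3]  zeros at y ∈ {1, 2}
Collecting zeros: affine points = {(0, 0), (1, 0), (1, 2), (4, 1), (4, 2)}.
Total count |C(F_5)_aff| = 5.


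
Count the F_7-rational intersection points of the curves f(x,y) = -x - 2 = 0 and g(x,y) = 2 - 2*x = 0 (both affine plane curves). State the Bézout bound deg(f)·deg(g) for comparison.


Common zeros: ∅; count = 0; Bézout bound = 1.

deg(f) = 1, deg(g) = 1, so Bézout bound = 1.
Scan x ∈ F_7. For each x, list the y ∈ F_7 with f(x, y) ≡ 0 and those with g(x, y) ≡ 0 (mod 7); the common zeros in that column are the intersection.
  x = 0: f ≡ 0 at y ∈ ∅; g ≡ 0 at y ∈ ∅; common: ∅.
  x = 1: f ≡ 0 at y ∈ ∅; g ≡ 0 at y ∈ {0, 1, 2, 3, 4, 5, 6}; common: ∅.
  x = 2: f ≡ 0 at y ∈ ∅; g ≡ 0 at y ∈ ∅; common: ∅.
  x = 3: f ≡ 0 at y ∈ ∅; g ≡ 0 at y ∈ ∅; common: ∅.
  x = 4: f ≡ 0 at y ∈ ∅; g ≡ 0 at y ∈ ∅; common: ∅.
  x = 5: f ≡ 0 at y ∈ {0, 1, 2, 3, 4, 5, 6}; g ≡ 0 at y ∈ ∅; common: ∅.
  x = 6: f ≡ 0 at y ∈ ∅; g ≡ 0 at y ∈ ∅; common: ∅.
Collecting: common zeros = ∅, so the count is 0.
Comparison with the Bézout bound: 0 ≤ 1 = deg(f)·deg(g), as expected for curves with no common component (the affine F_7-count falls short of the bound because intersections may lie at infinity, over extension fields, or carry multiplicity).


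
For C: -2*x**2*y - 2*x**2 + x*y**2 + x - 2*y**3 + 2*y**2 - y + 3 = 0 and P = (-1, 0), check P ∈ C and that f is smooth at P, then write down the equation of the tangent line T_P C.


Tangent line at P: 5*x - 3*y + 5 = 0.

Step 1: f(-1, 0) = 0, so P lies on C.
Step 2: partial derivatives
  f_x(x, y) = -4*x*y - 4*x + y**2 + 1, f_y(x, y) = -2*x**2 + 2*x*y - 6*y**2 + 4*y - 1.
  f_x(P) = 5, f_y(P) = -3 (gradient nonzero, so P is smooth).
Step 3: tangent line at P: 5·(x − -1) + -3·(y − 0) = 0.
Expanding: 5*x - 3*y + 5 = 0.


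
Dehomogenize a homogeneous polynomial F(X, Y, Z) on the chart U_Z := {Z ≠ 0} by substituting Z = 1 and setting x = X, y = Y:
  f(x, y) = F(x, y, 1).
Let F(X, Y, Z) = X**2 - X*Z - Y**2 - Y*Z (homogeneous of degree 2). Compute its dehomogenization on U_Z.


f(x, y) = x**2 - x - y**2 - y

On U_Z we set Z = 1. Each monomial c·X^i·Y^j·Z^k in F becomes c·x^i·y^j·1^k = c·x^i·y^j.
Substituting Z = 1: F(X, Y, 1) = x**2 - x - y**2 - y.
Note: deg(f) ≤ deg(F) = 2; strict inequality happens when F is divisible by Z (lost terms).


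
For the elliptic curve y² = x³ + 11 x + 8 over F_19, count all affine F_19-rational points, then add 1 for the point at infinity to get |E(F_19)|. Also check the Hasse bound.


Affine points = {(1, 1), (1, 18), (2, 0), (3, 7), (3, 12), (5, 6), (5, 13), (6, 9), (6, 10), (8, 0), (9, 0), (10, 4), (10, 15), (11, 4), (11, 15), (12, 5), (12, 14), (13, 7), (13, 12), (16, 9), (16, 10), (17, 4), (17, 15)}; affine count = 23; |E(F_19)| = 24.

Discriminant check: Δ ∝ 4a³ + 27b² = 4·11³ + 27·8² = 4·1331 + 27·64 ≡ 3 (mod 19). Nonzero ⇒ E is nonsingular.
For each x ∈ F_19, compute rhs = x³ + 11·x + 8 mod 19, then count y ∈ F_19 with y² ≡ rhs.
  x = 0: rhs = 8, matching y values: none (0 points).
  x = 1: rhs = 1, matching y values: 1, 18 (2 points).
  x = 2: rhs = 0, matching y values: 0 (1 points).
  x = 3: rhs = 11, matching y values: 7, 12 (2 points).
  x = 4: rhs = 2, matching y values: none (0 points).
  x = 5: rhs = 17, matching y values: 6, 13 (2 points).
  x = 6: rhs = 5, matching y values: 9, 10 (2 points).
  x = 7: rhs = 10, matching y values: none (0 points).
  x = 8: rhs = 0, matching y values: 0 (1 points).
  x = 9: rhs = 0, matching y values: 0 (1 points).
  x = 10: rhs = 16, matching y values: 4, 15 (2 points).
  x = 11: rhs = 16, matching y values: 4, 15 (2 points).
  x = 12: rhs = 6, matching y values: 5, 14 (2 points).
  x = 13: rhs = 11, matching y values: 7, 12 (2 points).
  x = 14: rhs = 18, matching y values: none (0 points).
  x = 15: rhs = 14, matching y values: none (0 points).
  x = 16: rhs = 5, matching y values: 9, 10 (2 points).
  x = 17: rhs = 16, matching y values: 4, 15 (2 points).
  x = 18: rhs = 15, matching y values: none (0 points).
Total affine count: 23.
Full point count |E(F_19)| = 23 + 1 = 24.
Hasse bound: |24 − (19+1)| = |4| = 4 ≤ 2√19 ≈ 8.7178 ✓.


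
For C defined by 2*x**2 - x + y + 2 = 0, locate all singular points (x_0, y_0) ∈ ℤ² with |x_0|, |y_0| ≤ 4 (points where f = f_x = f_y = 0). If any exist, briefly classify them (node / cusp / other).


No singular points in the scanned grid; C is smooth there.

Compute partial derivatives:
  f_x = 4*x - 1.
  f_y = 1.
f_y = 1 is a nonzero constant, so f_y never vanishes: no point (x, y) can satisfy f = f_x = f_y = 0. In particular no (x, y) ∈ {−4, ..., 4}² is singular; the curve is smooth.


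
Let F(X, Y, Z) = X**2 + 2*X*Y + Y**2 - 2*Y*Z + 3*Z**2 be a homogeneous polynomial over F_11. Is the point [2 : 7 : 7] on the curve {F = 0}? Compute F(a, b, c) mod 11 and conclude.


F(2,7,7) ≡ 9 (mod 11); P is NOT on the curve.

Evaluate F(2, 7, 7) term-by-term (mod 11).
  X**2 ↦ 1·4·1·1 = 4
  2*X*Y ↦ 2·2·7·1 = 28
  Y**2 ↦ 1·1·49·1 = 49
  -2*Y*Z ↦ -2·1·7·7 = -98
  3*Z**2 ↦ 3·1·1·49 = 147
Sum: F(2, 7, 7) = (4) + (28) + (49) + (-98) + (147) = 130.
Reducing mod 11: 130 ≡ 9 (mod 11).
Since F(a, b, c) ≡ 9 ≠ 0 (mod 11), P does NOT lie on the curve.


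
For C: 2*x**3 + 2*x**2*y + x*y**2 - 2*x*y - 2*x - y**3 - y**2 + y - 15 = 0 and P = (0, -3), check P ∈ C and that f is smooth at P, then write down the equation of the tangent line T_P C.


Tangent line at P: 13*x - 20*y - 60 = 0.

Step 1: f(0, -3) = 0, so P lies on C.
Step 2: partial derivatives
  f_x(x, y) = 6*x**2 + 4*x*y + y**2 - 2*y - 2, f_y(x, y) = 2*x**2 + 2*x*y - 2*x - 3*y**2 - 2*y + 1.
  f_x(P) = 13, f_y(P) = -20 (gradient nonzero, so P is smooth).
Step 3: tangent line at P: 13·(x − 0) + -20·(y − -3) = 0.
Expanding: 13*x - 20*y - 60 = 0.


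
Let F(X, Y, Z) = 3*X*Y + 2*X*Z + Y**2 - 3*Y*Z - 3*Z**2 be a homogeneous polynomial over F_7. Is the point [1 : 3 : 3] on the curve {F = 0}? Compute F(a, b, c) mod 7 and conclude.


F(1,3,3) ≡ 5 (mod 7); P is NOT on the curve.

Evaluate F(1, 3, 3) term-by-term (mod 7).
  3*X*Y ↦ 3·1·3·1 = 9
  2*X*Z ↦ 2·1·1·3 = 6
  Y**2 ↦ 1·1·9·1 = 9
  -3*Y*Z ↦ -3·1·3·3 = -27
  -3*Z**2 ↦ -3·1·1·9 = -27
Sum: F(1, 3, 3) = (9) + (6) + (9) + (-27) + (-27) = -30.
Reducing mod 7: -30 ≡ 5 (mod 7).
Since F(a, b, c) ≡ 5 ≠ 0 (mod 7), P does NOT lie on the curve.


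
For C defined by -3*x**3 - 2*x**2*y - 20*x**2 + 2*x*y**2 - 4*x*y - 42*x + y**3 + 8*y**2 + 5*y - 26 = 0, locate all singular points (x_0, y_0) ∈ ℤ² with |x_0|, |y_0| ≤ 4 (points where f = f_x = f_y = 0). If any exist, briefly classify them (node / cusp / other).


Singular points: {(-2, -1)}; classification: cusp.

Compute partial derivatives:
  f_x = -9*x**2 - 4*x*y - 40*x + 2*y**2 - 4*y - 42.
  f_y = -2*x**2 + 4*x*y - 4*x + 3*y**2 + 16*y + 5.
Scan x_0 ∈ {−4, ..., 4}. For each x_0, f_y(x_0, y) is a polynomial in y; find its integer roots y ∈ {−4, ..., 4}, then test f_x and f at those candidates.
  x = -4: f_y(-4, y) = 3*y**2 - 11; no integer root y with |y| ≤ 4.
  x = -3: f_y(-3, y) = 3*y**2 + 4*y - 1; no integer root y with |y| ≤ 4.
  x = -2: f_y(-2, y) = 3*y**2 + 8*y + 5; vanishes at y ∈ {-1}. (-2, -1): f_x = 0, f = 0 — SINGULAR.
  x = -1: f_y(-1, y) = 3*y**2 + 12*y + 7; no integer root y with |y| ≤ 4.
  x = 0: f_y(0, y) = 3*y**2 + 16*y + 5; no integer root y with |y| ≤ 4.
  x = 1: f_y(1, y) = 3*y**2 + 20*y - 1; no integer root y with |y| ≤ 4.
  x = 2: f_y(2, y) = 3*y**2 + 24*y - 11; no integer root y with |y| ≤ 4.
  x = 3: f_y(3, y) = 3*y**2 + 28*y - 25; no integer root y with |y| ≤ 4.
  x = 4: f_y(4, y) = 3*y**2 + 32*y - 43; no integer root y with |y| ≤ 4.
Only singular point on the grid: (-2, -1).
Classify: substitute x = -2 + u, y = -1 + v and expand: f = -3*u**3 - 2*u**2*v + 2*u*v**2 + v**3 + v**2.
No constant or linear terms (consistent with a singular point). Quadratic part: v**2. Cubic part: -3*u**3 - 2*u**2*v + 2*u*v**2 + v**3.
The quadratic part v**2 is a perfect square, so there is a single (double) tangent line v = 0, i.e. y = -1. Restricting the cubic part to that line (v = 0) leaves -3*u**3 ≠ 0, so f is not divisible by v and the branch is v² ≈ 3*u**3 to lowest order — this is a cusp.
Classification: cusp.


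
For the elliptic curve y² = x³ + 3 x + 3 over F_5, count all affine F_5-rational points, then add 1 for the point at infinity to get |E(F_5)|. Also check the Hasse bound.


Affine points = {(3, 2), (3, 3), (4, 2), (4, 3)}; affine count = 4; |E(F_5)| = 5.

Discriminant check: Δ ∝ 4a³ + 27b² = 4·3³ + 27·3² = 4·27 + 27·9 ≡ 1 (mod 5). Nonzero ⇒ E is nonsingular.
For each x ∈ F_5, compute rhs = x³ + 3·x + 3 mod 5, then count y ∈ F_5 with y² ≡ rhs.
  x = 0: rhs = 3, matching y values: none (0 points).
  x = 1: rhs = 2, matching y values: none (0 points).
  x = 2: rhs = 2, matching y values: none (0 points).
  x = 3: rhs = 4, matching y values: 2, 3 (2 points).
  x = 4: rhs = 4, matching y values: 2, 3 (2 points).
Total affine count: 4.
Full point count |E(F_5)| = 4 + 1 = 5.
Hasse bound: |5 − (5+1)| = |-1| = 1 ≤ 2√5 ≈ 4.4721 ✓.


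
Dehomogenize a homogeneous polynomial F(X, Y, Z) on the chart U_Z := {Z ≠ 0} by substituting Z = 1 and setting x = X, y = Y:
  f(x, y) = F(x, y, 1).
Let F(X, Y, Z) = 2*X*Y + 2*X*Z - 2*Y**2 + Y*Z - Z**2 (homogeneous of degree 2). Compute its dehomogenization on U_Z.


f(x, y) = 2*x*y + 2*x - 2*y**2 + y - 1

On U_Z we set Z = 1. Each monomial c·X^i·Y^j·Z^k in F becomes c·x^i·y^j·1^k = c·x^i·y^j.
Substituting Z = 1: F(X, Y, 1) = 2*x*y + 2*x - 2*y**2 + y - 1.
Note: deg(f) ≤ deg(F) = 2; strict inequality happens when F is divisible by Z (lost terms).


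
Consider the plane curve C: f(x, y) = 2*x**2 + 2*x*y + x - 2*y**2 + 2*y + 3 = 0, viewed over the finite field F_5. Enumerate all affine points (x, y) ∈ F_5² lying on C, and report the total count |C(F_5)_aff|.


Affine F_5-points: {(1, 3), (1, 4), (2, 4), (3, 1), (3, 3)}; count = 5.

For each of the 25 pairs (x, y) ∈ F_5², evaluate f(x, y) mod 5. Record the zeros.
  x = 0: [0↦3, 1↦3, 2↦4, 3↦1, 4↦4]  zeros at y ∈ ∅
  x = 1: [0↦1, 1↦3, 2↦1, 3↦0, 4↦0]  zeros at y ∈ {3, 4}
  x = 2: [0↦3, 1↦2, 2↦2, 3↦3, 4↦0]  zeros at y ∈ {4}
  x = 3: [0↦4, 1↦0, 2↦2, 3↦0, 4↦4]  zeros at y ∈ {1, 3}
  x = 4: [0↦4, 1↦2, 2↦1, 3↦1, 4↦2]  zeros at y ∈ ∅
Collecting zeros: affine points = {(1, 3), (1, 4), (2, 4), (3, 1), (3, 3)}.
Total count |C(F_5)_aff| = 5.


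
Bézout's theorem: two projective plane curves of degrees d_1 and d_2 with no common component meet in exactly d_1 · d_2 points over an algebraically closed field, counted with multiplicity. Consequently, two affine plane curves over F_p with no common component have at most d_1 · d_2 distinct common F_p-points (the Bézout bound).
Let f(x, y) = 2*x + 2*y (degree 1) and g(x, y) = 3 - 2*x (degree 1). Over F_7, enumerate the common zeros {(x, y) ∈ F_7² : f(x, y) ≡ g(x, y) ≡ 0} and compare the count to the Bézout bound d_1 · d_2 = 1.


Common zeros: {(5, 2)}; count = 1; Bézout bound = 1.

deg(f) = 1, deg(g) = 1, so Bézout bound = 1.
Scan x ∈ F_7. For each x, list the y ∈ F_7 with f(x, y) ≡ 0 and those with g(x, y) ≡ 0 (mod 7); the common zeros in that column are the intersection.
  x = 0: f ≡ 0 at y ∈ {0}; g ≡ 0 at y ∈ ∅; common: ∅.
  x = 1: f ≡ 0 at y ∈ {6}; g ≡ 0 at y ∈ ∅; common: ∅.
  x = 2: f ≡ 0 at y ∈ {5}; g ≡ 0 at y ∈ ∅; common: ∅.
  x = 3: f ≡ 0 at y ∈ {4}; g ≡ 0 at y ∈ ∅; common: ∅.
  x = 4: f ≡ 0 at y ∈ {3}; g ≡ 0 at y ∈ ∅; common: ∅.
  x = 5: f ≡ 0 at y ∈ {2}; g ≡ 0 at y ∈ {0, 1, 2, 3, 4, 5, 6}; common: {2}.
  x = 6: f ≡ 0 at y ∈ {1}; g ≡ 0 at y ∈ ∅; common: ∅.
Collecting: common zeros = {(5, 2)}, so the count is 1.
Comparison with the Bézout bound: 1 ≤ 1 = deg(f)·deg(g), as expected for curves with no common component (the bound is attained).


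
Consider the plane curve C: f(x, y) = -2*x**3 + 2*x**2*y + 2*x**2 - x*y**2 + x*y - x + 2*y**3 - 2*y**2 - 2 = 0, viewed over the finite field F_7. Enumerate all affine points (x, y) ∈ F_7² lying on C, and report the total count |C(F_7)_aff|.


Affine F_7-points: {(1, 2), (2, 6), (3, 4), (3, 5), (4, 1), (6, 4)}; count = 6.

For each of the 49 pairs (x, y) ∈ F_7², evaluate f(x, y) mod 7. Record the zeros.
  x = 0: [0↦5, 1↦5, 2↦6, 3↦6, 4↦3, 5↦2, 6↦1]  zeros at y ∈ ∅
  x = 1: [0↦4, 1↦6, 2↦0, 3↦5, 4↦5, 5↦5, 6↦3]  zeros at y ∈ {2}
  x = 2: [0↦2, 1↦3, 2↦1, 3↦1, 4↦1, 5↦6, 6↦0]  zeros at y ∈ {6}
  x = 3: [0↦1, 1↦5, 2↦4, 3↦3, 4↦0, 5↦0, 6↦1]  zeros at y ∈ {4, 5}
  x = 4: [0↦3, 1↦0, 2↦4, 3↦6, 4↦4, 5↦3, 6↦1]  zeros at y ∈ {1}
  x = 5: [0↦3, 1↦4, 2↦3, 3↦5, 4↦1, 5↦3, 6↦2]  zeros at y ∈ ∅
  x = 6: [0↦3, 1↦5, 2↦3, 3↦2, 4↦0, 5↦2, 6↦6]  zeros at y ∈ {4}
Collecting zeros: affine points = {(1, 2), (2, 6), (3, 4), (3, 5), (4, 1), (6, 4)}.
Total count |C(F_7)_aff| = 6.


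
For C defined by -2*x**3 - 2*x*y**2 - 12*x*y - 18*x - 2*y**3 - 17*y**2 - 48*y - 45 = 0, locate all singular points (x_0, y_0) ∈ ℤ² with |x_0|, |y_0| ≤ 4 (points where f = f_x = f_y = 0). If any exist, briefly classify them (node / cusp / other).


Singular points: {(0, -3)}; classification: cusp.

Compute partial derivatives:
  f_x = -6*x**2 - 2*y**2 - 12*y - 18.
  f_y = -4*x*y - 12*x - 6*y**2 - 34*y - 48.
Scan x_0 ∈ {−4, ..., 4}. For each x_0, f_y(x_0, y) is a polynomial in y; find its integer roots y ∈ {−4, ..., 4}, then test f_x and f at those candidates.
  x = -4: f_y(-4, y) = -6*y**2 - 18*y; vanishes at y ∈ {-3, 0}. (-4, -3): f_x = -96 ≠ 0; (-4, 0): f_x = -114 ≠ 0.
  x = -3: f_y(-3, y) = -6*y**2 - 22*y - 12; vanishes at y ∈ {-3}. (-3, -3): f_x = -54 ≠ 0.
  x = -2: f_y(-2, y) = -6*y**2 - 26*y - 24; vanishes at y ∈ {-3}. (-2, -3): f_x = -24 ≠ 0.
  x = -1: f_y(-1, y) = -6*y**2 - 30*y - 36; vanishes at y ∈ {-3, -2}. (-1, -3): f_x = -6 ≠ 0; (-1, -2): f_x = -8 ≠ 0.
  x = 0: f_y(0, y) = -6*y**2 - 34*y - 48; vanishes at y ∈ {-3}. (0, -3): f_x = 0, f = 0 — SINGULAR.
  x = 1: f_y(1, y) = -6*y**2 - 38*y - 60; vanishes at y ∈ {-3}. (1, -3): f_x = -6 ≠ 0.
  x = 2: f_y(2, y) = -6*y**2 - 42*y - 72; vanishes at y ∈ {-4, -3}. (2, -4): f_x = -26 ≠ 0; (2, -3): f_x = -24 ≠ 0.
  x = 3: f_y(3, y) = -6*y**2 - 46*y - 84; vanishes at y ∈ {-3}. (3, -3): f_x = -54 ≠ 0.
  x = 4: f_y(4, y) = -6*y**2 - 50*y - 96; vanishes at y ∈ {-3}. (4, -3): f_x = -96 ≠ 0.
Only singular point on the grid: (0, -3).
Classify: substitute x = 0 + u, y = -3 + v and expand: f = -2*u**3 - 2*u*v**2 - 2*v**3 + v**2.
No constant or linear terms (consistent with a singular point). Quadratic part: v**2. Cubic part: -2*u**3 - 2*u*v**2 - 2*v**3.
The quadratic part v**2 is a perfect square, so there is a single (double) tangent line v = 0, i.e. y = -3. Restricting the cubic part to that line (v = 0) leaves -2*u**3 ≠ 0, so f is not divisible by v and the branch is v² ≈ 2*u**3 to lowest order — this is a cusp.
Classification: cusp.


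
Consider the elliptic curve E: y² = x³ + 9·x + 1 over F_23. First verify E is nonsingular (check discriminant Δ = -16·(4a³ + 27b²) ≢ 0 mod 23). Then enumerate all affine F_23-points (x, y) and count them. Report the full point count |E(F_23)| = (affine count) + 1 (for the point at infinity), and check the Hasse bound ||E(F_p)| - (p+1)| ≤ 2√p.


Affine points = {(0, 1), (0, 22), (2, 2), (2, 21), (3, 3), (3, 20), (4, 3), (4, 20), (6, 8), (6, 15), (7, 4), (7, 19), (9, 11), (9, 12), (16, 3), (16, 20), (19, 4), (19, 19), (20, 4), (20, 19)}; affine count = 20; |E(F_23)| = 21.

Discriminant check: Δ ∝ 4a³ + 27b² = 4·9³ + 27·1² = 4·729 + 27·1 ≡ 22 (mod 23). Nonzero ⇒ E is nonsingular.
For each x ∈ F_23, compute rhs = x³ + 9·x + 1 mod 23, then count y ∈ F_23 with y² ≡ rhs.
  x = 0: rhs = 1, matching y values: 1, 22 (2 points).
  x = 1: rhs = 11, matching y values: none (0 points).
  x = 2: rhs = 4, matching y values: 2, 21 (2 points).
  x = 3: rhs = 9, matching y values: 3, 20 (2 points).
  x = 4: rhs = 9, matching y values: 3, 20 (2 points).
  x = 5: rhs = 10, matching y values: none (0 points).
  x = 6: rhs = 18, matching y values: 8, 15 (2 points).
  x = 7: rhs = 16, matching y values: 4, 19 (2 points).
  x = 8: rhs = 10, matching y values: none (0 points).
  x = 9: rhs = 6, matching y values: 11, 12 (2 points).
  x = 10: rhs = 10, matching y values: none (0 points).
  x = 11: rhs = 5, matching y values: none (0 points).
  x = 12: rhs = 20, matching y values: none (0 points).
  x = 13: rhs = 15, matching y values: none (0 points).
  x = 14: rhs = 19, matching y values: none (0 points).
  x = 15: rhs = 15, matching y values: none (0 points).
  x = 16: rhs = 9, matching y values: 3, 20 (2 points).
  x = 17: rhs = 7, matching y values: none (0 points).
  x = 18: rhs = 15, matching y values: none (0 points).
  x = 19: rhs = 16, matching y values: 4, 19 (2 points).
  x = 20: rhs = 16, matching y values: 4, 19 (2 points).
  x = 21: rhs = 21, matching y values: none (0 points).
  x = 22: rhs = 14, matching y values: none (0 points).
Total affine count: 20.
Full point count |E(F_23)| = 20 + 1 = 21.
Hasse bound: |21 − (23+1)| = |-3| = 3 ≤ 2√23 ≈ 9.5917 ✓.


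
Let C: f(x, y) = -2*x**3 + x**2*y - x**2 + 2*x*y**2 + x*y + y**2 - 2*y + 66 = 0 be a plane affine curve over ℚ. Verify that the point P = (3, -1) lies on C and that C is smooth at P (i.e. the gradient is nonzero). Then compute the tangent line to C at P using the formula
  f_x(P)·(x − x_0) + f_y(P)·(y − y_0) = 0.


Tangent line at P: -65*x - 4*y + 191 = 0.

Step 1: f(3, -1) = 0, so P lies on C.
Step 2: partial derivatives
  f_x(x, y) = -6*x**2 + 2*x*y - 2*x + 2*y**2 + y, f_y(x, y) = x**2 + 4*x*y + x + 2*y - 2.
  f_x(P) = -65, f_y(P) = -4 (gradient nonzero, so P is smooth).
Step 3: tangent line at P: -65·(x − 3) + -4·(y − -1) = 0.
Expanding: -65*x - 4*y + 191 = 0.


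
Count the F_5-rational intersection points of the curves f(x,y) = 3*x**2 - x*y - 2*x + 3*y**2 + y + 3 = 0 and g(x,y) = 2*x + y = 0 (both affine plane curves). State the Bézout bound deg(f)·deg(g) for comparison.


Common zeros: ∅; count = 0; Bézout bound = 2.

deg(f) = 2, deg(g) = 1, so Bézout bound = 2.
Scan x ∈ F_5. For each x, list the y ∈ F_5 with f(x, y) ≡ 0 and those with g(x, y) ≡ 0 (mod 5); the common zeros in that column are the intersection.
  x = 0: f ≡ 0 at y ∈ {4}; g ≡ 0 at y ∈ {0}; common: ∅.
  x = 1: f ≡ 0 at y ∈ ∅; g ≡ 0 at y ∈ {3}; common: ∅.
  x = 2: f ≡ 0 at y ∈ {3, 4}; g ≡ 0 at y ∈ {1}; common: ∅.
  x = 3: f ≡ 0 at y ∈ {1, 3}; g ≡ 0 at y ∈ {4}; common: ∅.
  x = 4: f ≡ 0 at y ∈ ∅; g ≡ 0 at y ∈ {2}; common: ∅.
Collecting: common zeros = ∅, so the count is 0.
Comparison with the Bézout bound: 0 ≤ 2 = deg(f)·deg(g), as expected for curves with no common component (the affine F_5-count falls short of the bound because intersections may lie at infinity, over extension fields, or carry multiplicity).


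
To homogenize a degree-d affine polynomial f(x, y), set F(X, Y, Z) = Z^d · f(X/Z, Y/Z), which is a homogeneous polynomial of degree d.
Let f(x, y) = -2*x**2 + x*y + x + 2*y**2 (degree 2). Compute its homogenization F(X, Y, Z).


F(X, Y, Z) = -2*X**2 + X*Y + X*Z + 2*Y**2

deg(f) = 2.
Substitute x = X/Z, y = Y/Z into f, then multiply by Z^2.
  monomial -2·x^2·y^0 ↦ -2·X^2·Y^0·Z^0.
  monomial 1·x^1·y^1 ↦ 1·X^1·Y^1·Z^0.
  monomial 1·x^1·y^0 ↦ 1·X^1·Y^0·Z^1.
  monomial 2·x^0·y^2 ↦ 2·X^0·Y^2·Z^0.
Collecting: F(X, Y, Z) = -2*X**2 + X*Y + X*Z + 2*Y**2.


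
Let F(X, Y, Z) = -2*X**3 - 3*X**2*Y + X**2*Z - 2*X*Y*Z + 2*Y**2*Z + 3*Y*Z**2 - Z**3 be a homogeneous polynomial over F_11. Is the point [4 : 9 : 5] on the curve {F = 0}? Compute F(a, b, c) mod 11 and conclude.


F(4,9,5) ≡ 3 (mod 11); P is NOT on the curve.

Evaluate F(4, 9, 5) term-by-term (mod 11).
  -2*X**3 ↦ -2·64·1·1 = -128
  -3*X**2*Y ↦ -3·16·9·1 = -432
  X**2*Z ↦ 1·16·1·5 = 80
  -2*X*Y*Z ↦ -2·4·9·5 = -360
  2*Y**2*Z ↦ 2·1·81·5 = 810
  3*Y*Z**2 ↦ 3·1·9·25 = 675
  -Z**3 ↦ -1·1·1·125 = -125
Sum: F(4, 9, 5) = (-128) + (-432) + (80) + (-360) + (810) + (675) + (-125) = 520.
Reducing mod 11: 520 ≡ 3 (mod 11).
Since F(a, b, c) ≡ 3 ≠ 0 (mod 11), P does NOT lie on the curve.


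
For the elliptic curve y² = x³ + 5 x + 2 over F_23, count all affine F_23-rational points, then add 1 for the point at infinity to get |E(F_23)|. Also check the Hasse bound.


Affine points = {(0, 5), (0, 18), (1, 10), (1, 13), (6, 8), (6, 15), (7, 9), (7, 14), (8, 5), (8, 18), (11, 10), (11, 13), (15, 5), (15, 18), (17, 3), (17, 20), (18, 6), (18, 17), (20, 11), (20, 12)}; affine count = 20; |E(F_23)| = 21.

Discriminant check: Δ ∝ 4a³ + 27b² = 4·5³ + 27·2² = 4·125 + 27·4 ≡ 10 (mod 23). Nonzero ⇒ E is nonsingular.
For each x ∈ F_23, compute rhs = x³ + 5·x + 2 mod 23, then count y ∈ F_23 with y² ≡ rhs.
  x = 0: rhs = 2, matching y values: 5, 18 (2 points).
  x = 1: rhs = 8, matching y values: 10, 13 (2 points).
  x = 2: rhs = 20, matching y values: none (0 points).
  x = 3: rhs = 21, matching y values: none (0 points).
  x = 4: rhs = 17, matching y values: none (0 points).
  x = 5: rhs = 14, matching y values: none (0 points).
  x = 6: rhs = 18, matching y values: 8, 15 (2 points).
  x = 7: rhs = 12, matching y values: 9, 14 (2 points).
  x = 8: rhs = 2, matching y values: 5, 18 (2 points).
  x = 9: rhs = 17, matching y values: none (0 points).
  x = 10: rhs = 17, matching y values: none (0 points).
  x = 11: rhs = 8, matching y values: 10, 13 (2 points).
  x = 12: rhs = 19, matching y values: none (0 points).
  x = 13: rhs = 10, matching y values: none (0 points).
  x = 14: rhs = 10, matching y values: none (0 points).
  x = 15: rhs = 2, matching y values: 5, 18 (2 points).
  x = 16: rhs = 15, matching y values: none (0 points).
  x = 17: rhs = 9, matching y values: 3, 20 (2 points).
  x = 18: rhs = 13, matching y values: 6, 17 (2 points).
  x = 19: rhs = 10, matching y values: none (0 points).
  x = 20: rhs = 6, matching y values: 11, 12 (2 points).
  x = 21: rhs = 7, matching y values: none (0 points).
  x = 22: rhs = 19, matching y values: none (0 points).
Total affine count: 20.
Full point count |E(F_23)| = 20 + 1 = 21.
Hasse bound: |21 − (23+1)| = |-3| = 3 ≤ 2√23 ≈ 9.5917 ✓.


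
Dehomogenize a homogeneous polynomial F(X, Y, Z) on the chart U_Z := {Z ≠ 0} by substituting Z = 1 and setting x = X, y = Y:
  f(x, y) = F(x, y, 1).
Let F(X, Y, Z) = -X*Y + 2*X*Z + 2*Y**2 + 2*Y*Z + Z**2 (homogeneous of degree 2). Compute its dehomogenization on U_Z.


f(x, y) = -x*y + 2*x + 2*y**2 + 2*y + 1

On U_Z we set Z = 1. Each monomial c·X^i·Y^j·Z^k in F becomes c·x^i·y^j·1^k = c·x^i·y^j.
Substituting Z = 1: F(X, Y, 1) = -x*y + 2*x + 2*y**2 + 2*y + 1.
Note: deg(f) ≤ deg(F) = 2; strict inequality happens when F is divisible by Z (lost terms).


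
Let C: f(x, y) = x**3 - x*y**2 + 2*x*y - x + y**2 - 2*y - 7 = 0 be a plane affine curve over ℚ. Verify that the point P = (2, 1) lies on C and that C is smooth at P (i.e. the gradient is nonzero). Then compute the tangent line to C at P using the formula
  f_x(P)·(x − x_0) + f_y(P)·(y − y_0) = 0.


Tangent line at P: 12*x - 24 = 0.

Step 1: f(2, 1) = 0, so P lies on C.
Step 2: partial derivatives
  f_x(x, y) = 3*x**2 - y**2 + 2*y - 1, f_y(x, y) = -2*x*y + 2*x + 2*y - 2.
  f_x(P) = 12, f_y(P) = 0 (gradient nonzero, so P is smooth).
Step 3: tangent line at P: 12·(x − 2) + 0·(y − 1) = 0.
Expanding: 12*x - 24 = 0.


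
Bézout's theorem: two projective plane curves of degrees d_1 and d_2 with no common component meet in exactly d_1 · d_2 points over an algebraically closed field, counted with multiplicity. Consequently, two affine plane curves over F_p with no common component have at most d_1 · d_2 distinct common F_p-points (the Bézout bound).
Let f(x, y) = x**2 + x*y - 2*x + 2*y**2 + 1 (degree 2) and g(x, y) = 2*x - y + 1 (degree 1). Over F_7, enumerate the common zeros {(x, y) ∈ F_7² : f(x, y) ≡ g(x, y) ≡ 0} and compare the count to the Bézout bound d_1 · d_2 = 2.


Common zeros: {(1, 3), (6, 6)}; count = 2; Bézout bound = 2.

deg(f) = 2, deg(g) = 1, so Bézout bound = 2.
Scan x ∈ F_7. For each x, list the y ∈ F_7 with f(x, y) ≡ 0 and those with g(x, y) ≡ 0 (mod 7); the common zeros in that column are the intersection.
  x = 0: f ≡ 0 at y ∈ ∅; g ≡ 0 at y ∈ {1}; common: ∅.
  x = 1: f ≡ 0 at y ∈ {0, 3}; g ≡ 0 at y ∈ {3}; common: {3}.
  x = 2: f ≡ 0 at y ∈ ∅; g ≡ 0 at y ∈ {5}; common: ∅.
  x = 3: f ≡ 0 at y ∈ ∅; g ≡ 0 at y ∈ {0}; common: ∅.
  x = 4: f ≡ 0 at y ∈ {6}; g ≡ 0 at y ∈ {2}; common: ∅.
  x = 5: f ≡ 0 at y ∈ {3, 5}; g ≡ 0 at y ∈ {4}; common: ∅.
  x = 6: f ≡ 0 at y ∈ {5, 6}; g ≡ 0 at y ∈ {6}; common: {6}.
Collecting: common zeros = {(1, 3), (6, 6)}, so the count is 2.
Comparison with the Bézout bound: 2 ≤ 2 = deg(f)·deg(g), as expected for curves with no common component (the bound is attained).


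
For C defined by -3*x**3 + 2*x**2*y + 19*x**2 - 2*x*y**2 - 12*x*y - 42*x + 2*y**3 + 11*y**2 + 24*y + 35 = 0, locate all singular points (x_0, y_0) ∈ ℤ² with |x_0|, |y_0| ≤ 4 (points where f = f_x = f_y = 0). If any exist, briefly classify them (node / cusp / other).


Singular points: {(2, -1)}; classification: node.

Compute partial derivatives:
  f_x = -9*x**2 + 4*x*y + 38*x - 2*y**2 - 12*y - 42.
  f_y = 2*x**2 - 4*x*y - 12*x + 6*y**2 + 22*y + 24.
Scan x_0 ∈ {−4, ..., 4}. For each x_0, f_y(x_0, y) is a polynomial in y; find its integer roots y ∈ {−4, ..., 4}, then test f_x and f at those candidates.
  x = -4: f_y(-4, y) = 6*y**2 + 38*y + 104; no integer root y with |y| ≤ 4.
  x = -3: f_y(-3, y) = 6*y**2 + 34*y + 78; no integer root y with |y| ≤ 4.
  x = -2: f_y(-2, y) = 6*y**2 + 30*y + 56; no integer root y with |y| ≤ 4.
  x = -1: f_y(-1, y) = 6*y**2 + 26*y + 38; no integer root y with |y| ≤ 4.
  x = 0: f_y(0, y) = 6*y**2 + 22*y + 24; no integer root y with |y| ≤ 4.
  x = 1: f_y(1, y) = 6*y**2 + 18*y + 14; no integer root y with |y| ≤ 4.
  x = 2: f_y(2, y) = 6*y**2 + 14*y + 8; vanishes at y ∈ {-1}. (2, -1): f_x = 0, f = 0 — SINGULAR.
  x = 3: f_y(3, y) = 6*y**2 + 10*y + 6; no integer root y with |y| ≤ 4.
  x = 4: f_y(4, y) = 6*y**2 + 6*y + 8; no integer root y with |y| ≤ 4.
Only singular point on the grid: (2, -1).
Classify: substitute x = 2 + u, y = -1 + v and expand: f = -3*u**3 + 2*u**2*v - u**2 - 2*u*v**2 + 2*v**3 + v**2.
No constant or linear terms (consistent with a singular point). Quadratic part: -u**2 + v**2. Cubic part: -3*u**3 + 2*u**2*v - 2*u*v**2 + 2*v**3.
The quadratic part v**2 - u**2 = (v − u)(v + u) splits into two distinct linear factors, so there are two distinct tangent lines y − -1 = ±(x − 2) — this is a node (ordinary double point).
Classification: node.


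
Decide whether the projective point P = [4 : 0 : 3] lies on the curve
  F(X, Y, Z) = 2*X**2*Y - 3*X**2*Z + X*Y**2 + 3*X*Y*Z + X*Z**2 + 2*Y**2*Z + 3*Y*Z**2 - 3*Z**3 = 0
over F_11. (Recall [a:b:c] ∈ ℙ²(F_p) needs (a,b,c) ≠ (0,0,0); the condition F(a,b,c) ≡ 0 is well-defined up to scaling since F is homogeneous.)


F(4,0,3) ≡ 9 (mod 11); P is NOT on the curve.

Evaluate F(4, 0, 3) term-by-term (mod 11).
  2*X**2*Y ↦ 2·16·0·1 = 0
  -3*X**2*Z ↦ -3·16·1·3 = -144
  X*Y**2 ↦ 1·4·0·1 = 0
  3*X*Y*Z ↦ 3·4·0·3 = 0
  X*Z**2 ↦ 1·4·1·9 = 36
  2*Y**2*Z ↦ 2·1·0·3 = 0
  3*Y*Z**2 ↦ 3·1·0·9 = 0
  -3*Z**3 ↦ -3·1·1·27 = -81
Sum: F(4, 0, 3) = (0) + (-144) + (0) + (0) + (36) + (0) + (0) + (-81) = -189.
Reducing mod 11: -189 ≡ 9 (mod 11).
Since F(a, b, c) ≡ 9 ≠ 0 (mod 11), P does NOT lie on the curve.


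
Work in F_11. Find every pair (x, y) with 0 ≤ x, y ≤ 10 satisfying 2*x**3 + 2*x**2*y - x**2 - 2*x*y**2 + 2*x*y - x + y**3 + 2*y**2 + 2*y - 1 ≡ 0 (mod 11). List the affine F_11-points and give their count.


Affine F_11-points: {(1, 3), (1, 5), (2, 1), (2, 5), (2, 7), (3, 3), (5, 2), (5, 8), (5, 9), (7, 4), (8, 4), (9, 4), (9, 5), (9, 7), (10, 3), (10, 7), (10, 8)}; count = 17.

For each of the 121 pairs (x, y) ∈ F_11², evaluate f(x, y) mod 11. Record the zeros.
  x = 0: [0↦10, 1↦4, 2↦8, 3↦6, 4↦4, 5↦8, 6↦2, 7↦3, 8↦6, 9↦6, 10↦9]  zeros at y ∈ ∅
  x = 1: [0↦10, 1↦6, 2↦8, 3↦0, 4↦10, 5↦0, 6↦9, 7↦10, 8↦9, 9↦1, 10↦3]  zeros at y ∈ {3, 5}
  x = 2: [0↦9, 1↦0, 2↦4, 3↦5, 4↦9, 5↦0, 6↦6, 7↦0, 8↦10, 9↦9, 10↦3]  zeros at y ∈ {1, 5, 7}
  x = 3: [0↦8, 1↦9, 2↦8, 3↦0, 4↦2, 5↦9, 6↦5, 7↦7, 8↦10, 9↦9, 10↦10]  zeros at y ∈ {3}
  x = 4: [0↦8, 1↦1, 2↦10, 3↦8, 4↦1, 5↦6, 6↦7, 7↦10, 8↦10, 9↦2, 10↦3]  zeros at y ∈ ∅
  x = 5: [0↦10, 1↦10, 2↦0, 3↦8, 4↦7, 5↦3, 6↦2, 7↦10, 8↦0, 9↦0, 10↦5]  zeros at y ∈ {2, 8, 9}
  x = 6: [0↦4, 1↦4, 2↦1, 3↦1, 4↦10, 5↦1, 6↦2, 7↦8, 8↦3, 9↦4, 10↦6]  zeros at y ∈ ∅
  x = 7: [0↦2, 1↦6, 2↦3, 3↦10, 4↦0, 5↦1, 6↦8, 7↦5, 8↦9, 9↦4, 10↦7]  zeros at y ∈ {4}
  x = 8: [0↦5, 1↦6, 2↦7, 3↦3, 4↦0, 5↦4, 6↦10, 7↦2, 8↦8, 9↦1, 10↦9]  zeros at y ∈ {4}
  x = 9: [0↦3, 1↦5, 2↦3, 3↦3, 4↦0, 5↦0, 6↦9, 7↦0, 8↦1, 9↦7, 10↦2]  zeros at y ∈ {4, 5, 7}
  x = 10: [0↦8, 1↦4, 2↦3, 3↦0, 4↦1, 5↦1, 6↦6, 7↦0, 8↦0, 9↦1, 10↦9]  zeros at y ∈ {3, 7, 8}
Collecting zeros: affine points = {(1, 3), (1, 5), (2, 1), (2, 5), (2, 7), (3, 3), (5, 2), (5, 8), (5, 9), (7, 4), (8, 4), (9, 4), (9, 5), (9, 7), (10, 3), (10, 7), (10, 8)}.
Total count |C(F_11)_aff| = 17.


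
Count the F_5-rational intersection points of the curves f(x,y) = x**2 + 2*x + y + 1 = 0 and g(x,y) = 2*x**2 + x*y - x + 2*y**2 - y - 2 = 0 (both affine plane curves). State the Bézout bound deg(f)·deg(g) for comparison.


Common zeros: ∅; count = 0; Bézout bound = 4.

deg(f) = 2, deg(g) = 2, so Bézout bound = 4.
Scan x ∈ F_5. For each x, list the y ∈ F_5 with f(x, y) ≡ 0 and those with g(x, y) ≡ 0 (mod 5); the common zeros in that column are the intersection.
  x = 0: f ≡ 0 at y ∈ {4}; g ≡ 0 at y ∈ ∅; common: ∅.
  x = 1: f ≡ 0 at y ∈ {1}; g ≡ 0 at y ∈ ∅; common: ∅.
  x = 2: f ≡ 0 at y ∈ {1}; g ≡ 0 at y ∈ {3, 4}; common: ∅.
  x = 3: f ≡ 0 at y ∈ {4}; g ≡ 0 at y ∈ {2}; common: ∅.
  x = 4: f ≡ 0 at y ∈ {0}; g ≡ 0 at y ∈ {2, 4}; common: ∅.
Collecting: common zeros = ∅, so the count is 0.
Comparison with the Bézout bound: 0 ≤ 4 = deg(f)·deg(g), as expected for curves with no common component (the affine F_5-count falls short of the bound because intersections may lie at infinity, over extension fields, or carry multiplicity).


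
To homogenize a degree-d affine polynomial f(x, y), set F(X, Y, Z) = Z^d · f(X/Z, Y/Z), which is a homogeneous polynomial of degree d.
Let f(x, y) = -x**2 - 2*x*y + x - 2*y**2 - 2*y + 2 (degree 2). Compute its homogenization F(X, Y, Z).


F(X, Y, Z) = -X**2 - 2*X*Y + X*Z - 2*Y**2 - 2*Y*Z + 2*Z**2

deg(f) = 2.
Substitute x = X/Z, y = Y/Z into f, then multiply by Z^2.
  monomial -1·x^2·y^0 ↦ -1·X^2·Y^0·Z^0.
  monomial -2·x^1·y^1 ↦ -2·X^1·Y^1·Z^0.
  monomial 1·x^1·y^0 ↦ 1·X^1·Y^0·Z^1.
  monomial -2·x^0·y^2 ↦ -2·X^0·Y^2·Z^0.
  monomial -2·x^0·y^1 ↦ -2·X^0·Y^1·Z^1.
  monomial 2·x^0·y^0 ↦ 2·X^0·Y^0·Z^2.
Collecting: F(X, Y, Z) = -X**2 - 2*X*Y + X*Z - 2*Y**2 - 2*Y*Z + 2*Z**2.


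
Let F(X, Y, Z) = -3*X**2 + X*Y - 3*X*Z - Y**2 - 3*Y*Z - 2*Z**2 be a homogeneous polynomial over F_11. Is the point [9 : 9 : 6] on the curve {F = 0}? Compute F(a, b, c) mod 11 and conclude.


F(9,9,6) ≡ 10 (mod 11); P is NOT on the curve.

Evaluate F(9, 9, 6) term-by-term (mod 11).
  -3*X**2 ↦ -3·81·1·1 = -243
  X*Y ↦ 1·9·9·1 = 81
  -3*X*Z ↦ -3·9·1·6 = -162
  -Y**2 ↦ -1·1·81·1 = -81
  -3*Y*Z ↦ -3·1·9·6 = -162
  -2*Z**2 ↦ -2·1·1·36 = -72
Sum: F(9, 9, 6) = (-243) + (81) + (-162) + (-81) + (-162) + (-72) = -639.
Reducing mod 11: -639 ≡ 10 (mod 11).
Since F(a, b, c) ≡ 10 ≠ 0 (mod 11), P does NOT lie on the curve.


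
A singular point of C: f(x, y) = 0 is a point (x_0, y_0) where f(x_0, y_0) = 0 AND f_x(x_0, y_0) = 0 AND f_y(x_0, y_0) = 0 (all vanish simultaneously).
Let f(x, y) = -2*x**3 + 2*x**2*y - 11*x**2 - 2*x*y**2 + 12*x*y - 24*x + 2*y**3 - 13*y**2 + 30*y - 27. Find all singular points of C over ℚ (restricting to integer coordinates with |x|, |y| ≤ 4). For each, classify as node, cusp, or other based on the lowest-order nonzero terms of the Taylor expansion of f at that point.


Singular points: {(-1, 2)}; classification: node.

Compute partial derivatives:
  f_x = -6*x**2 + 4*x*y - 22*x - 2*y**2 + 12*y - 24.
  f_y = 2*x**2 - 4*x*y + 12*x + 6*y**2 - 26*y + 30.
Scan x_0 ∈ {−4, ..., 4}. For each x_0, f_y(x_0, y) is a polynomial in y; find its integer roots y ∈ {−4, ..., 4}, then test f_x and f at those candidates.
  x = -4: f_y(-4, y) = 6*y**2 - 10*y + 14; no integer root y with |y| ≤ 4.
  x = -3: f_y(-3, y) = 6*y**2 - 14*y + 12; no integer root y with |y| ≤ 4.
  x = -2: f_y(-2, y) = 6*y**2 - 18*y + 14; no integer root y with |y| ≤ 4.
  x = -1: f_y(-1, y) = 6*y**2 - 22*y + 20; vanishes at y ∈ {2}. (-1, 2): f_x = 0, f = 0 — SINGULAR.
  x = 0: f_y(0, y) = 6*y**2 - 26*y + 30; no integer root y with |y| ≤ 4.
  x = 1: f_y(1, y) = 6*y**2 - 30*y + 44; no integer root y with |y| ≤ 4.
  x = 2: f_y(2, y) = 6*y**2 - 34*y + 62; no integer root y with |y| ≤ 4.
  x = 3: f_y(3, y) = 6*y**2 - 38*y + 84; no integer root y with |y| ≤ 4.
  x = 4: f_y(4, y) = 6*y**2 - 42*y + 110; no integer root y with |y| ≤ 4.
Only singular point on the grid: (-1, 2).
Classify: substitute x = -1 + u, y = 2 + v and expand: f = -2*u**3 + 2*u**2*v - u**2 - 2*u*v**2 + 2*v**3 + v**2.
No constant or linear terms (consistent with a singular point). Quadratic part: -u**2 + v**2. Cubic part: -2*u**3 + 2*u**2*v - 2*u*v**2 + 2*v**3.
The quadratic part v**2 - u**2 = (v − u)(v + u) splits into two distinct linear factors, so there are two distinct tangent lines y − 2 = ±(x − -1) — this is a node (ordinary double point).
Classification: node.


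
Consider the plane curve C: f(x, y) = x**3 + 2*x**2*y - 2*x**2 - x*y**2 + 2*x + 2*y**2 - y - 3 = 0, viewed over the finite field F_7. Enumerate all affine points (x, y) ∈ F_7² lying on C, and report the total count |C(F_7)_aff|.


Affine F_7-points: {(0, 5), (0, 6), (1, 1), (1, 5), (3, 1), (3, 2), (4, 2), (4, 3), (5, 2), (5, 5)}; count = 10.

For each of the 49 pairs (x, y) ∈ F_7², evaluate f(x, y) mod 7. Record the zeros.
  x = 0: [0↦4, 1↦5, 2↦3, 3↦5, 4↦4, 5↦0, 6↦0]  zeros at y ∈ {5, 6}
  x = 1: [0↦5, 1↦0, 2↦4, 3↦3, 4↦4, 5↦0, 6↦5]  zeros at y ∈ {1, 5}
  x = 2: [0↦1, 1↦1, 2↦1, 3↦1, 4↦1, 5↦1, 6↦1]  zeros at y ∈ ∅
  x = 3: [0↦5, 1↦0, 2↦0, 3↦5, 4↦1, 5↦2, 6↦1]  zeros at y ∈ {1, 2}
  x = 4: [0↦2, 1↦3, 2↦0, 3↦0, 4↦3, 5↦2, 6↦4]  zeros at y ∈ {2, 3}
  x = 5: [0↦5, 1↦2, 2↦0, 3↦6, 4↦6, 5↦0, 6↦2]  zeros at y ∈ {2, 5}
  x = 6: [0↦6, 1↦3, 2↦6, 3↦1, 4↦2, 5↦2, 6↦1]  zeros at y ∈ ∅
Collecting zeros: affine points = {(0, 5), (0, 6), (1, 1), (1, 5), (3, 1), (3, 2), (4, 2), (4, 3), (5, 2), (5, 5)}.
Total count |C(F_7)_aff| = 10.


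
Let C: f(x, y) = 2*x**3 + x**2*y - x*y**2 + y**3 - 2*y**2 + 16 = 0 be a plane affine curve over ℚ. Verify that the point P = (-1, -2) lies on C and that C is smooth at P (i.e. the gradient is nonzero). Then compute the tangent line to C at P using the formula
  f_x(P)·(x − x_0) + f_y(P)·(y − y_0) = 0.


Tangent line at P: 6*x + 17*y + 40 = 0.

Step 1: f(-1, -2) = 0, so P lies on C.
Step 2: partial derivatives
  f_x(x, y) = 6*x**2 + 2*x*y - y**2, f_y(x, y) = x**2 - 2*x*y + 3*y**2 - 4*y.
  f_x(P) = 6, f_y(P) = 17 (gradient nonzero, so P is smooth).
Step 3: tangent line at P: 6·(x − -1) + 17·(y − -2) = 0.
Expanding: 6*x + 17*y + 40 = 0.


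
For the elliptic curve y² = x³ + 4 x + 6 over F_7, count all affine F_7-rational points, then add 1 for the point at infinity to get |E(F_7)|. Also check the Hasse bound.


Affine points = {(1, 2), (1, 5), (2, 1), (2, 6), (4, 3), (4, 4), (5, 2), (5, 5), (6, 1), (6, 6)}; affine count = 10; |E(F_7)| = 11.

Discriminant check: Δ ∝ 4a³ + 27b² = 4·4³ + 27·6² = 4·64 + 27·36 ≡ 3 (mod 7). Nonzero ⇒ E is nonsingular.
For each x ∈ F_7, compute rhs = x³ + 4·x + 6 mod 7, then count y ∈ F_7 with y² ≡ rhs.
  x = 0: rhs = 6, matching y values: none (0 points).
  x = 1: rhs = 4, matching y values: 2, 5 (2 points).
  x = 2: rhs = 1, matching y values: 1, 6 (2 points).
  x = 3: rhs = 3, matching y values: none (0 points).
  x = 4: rhs = 2, matching y values: 3, 4 (2 points).
  x = 5: rhs = 4, matching y values: 2, 5 (2 points).
  x = 6: rhs = 1, matching y values: 1, 6 (2 points).
Total affine count: 10.
Full point count |E(F_7)| = 10 + 1 = 11.
Hasse bound: |11 − (7+1)| = |3| = 3 ≤ 2√7 ≈ 5.2915 ✓.
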